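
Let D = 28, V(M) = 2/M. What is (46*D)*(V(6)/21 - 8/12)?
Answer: -7544/9 ≈ -838.22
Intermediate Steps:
(46*D)*(V(6)/21 - 8/12) = (46*28)*((2/6)/21 - 8/12) = 1288*((2*(⅙))*(1/21) - 8*1/12) = 1288*((⅓)*(1/21) - ⅔) = 1288*(1/63 - ⅔) = 1288*(-41/63) = -7544/9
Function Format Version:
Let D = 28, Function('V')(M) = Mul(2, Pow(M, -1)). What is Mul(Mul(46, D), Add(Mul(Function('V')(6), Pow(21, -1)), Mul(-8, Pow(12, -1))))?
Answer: Rational(-7544, 9) ≈ -838.22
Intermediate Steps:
Mul(Mul(46, D), Add(Mul(Function('V')(6), Pow(21, -1)), Mul(-8, Pow(12, -1)))) = Mul(Mul(46, 28), Add(Mul(Mul(2, Pow(6, -1)), Pow(21, -1)), Mul(-8, Pow(12, -1)))) = Mul(1288, Add(Mul(Mul(2, Rational(1, 6)), Rational(1, 21)), Mul(-8, Rational(1, 12)))) = Mul(1288, Add(Mul(Rational(1, 3), Rational(1, 21)), Rational(-2, 3))) = Mul(1288, Add(Rational(1, 63), Rational(-2, 3))) = Mul(1288, Rational(-41, 63)) = Rational(-7544, 9)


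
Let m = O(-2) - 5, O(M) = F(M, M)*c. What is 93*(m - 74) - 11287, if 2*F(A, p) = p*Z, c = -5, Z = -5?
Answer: -20959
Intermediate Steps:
F(A, p) = -5*p/2 (F(A, p) = (p*(-5))/2 = (-5*p)/2 = -5*p/2)
O(M) = 25*M/2 (O(M) = -5*M/2*(-5) = 25*M/2)
m = -30 (m = (25/2)*(-2) - 5 = -25 - 5 = -30)
93*(m - 74) - 11287 = 93*(-30 - 74) - 11287 = 93*(-104) - 11287 = -9672 - 11287 = -20959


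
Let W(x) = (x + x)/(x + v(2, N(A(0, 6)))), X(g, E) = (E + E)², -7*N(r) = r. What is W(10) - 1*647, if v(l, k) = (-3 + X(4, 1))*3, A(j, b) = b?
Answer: -8391/13 ≈ -645.46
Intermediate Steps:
N(r) = -r/7
X(g, E) = 4*E² (X(g, E) = (2*E)² = 4*E²)
v(l, k) = 3 (v(l, k) = (-3 + 4*1²)*3 = (-3 + 4*1)*3 = (-3 + 4)*3 = 1*3 = 3)
W(x) = 2*x/(3 + x) (W(x) = (x + x)/(x + 3) = (2*x)/(3 + x) = 2*x/(3 + x))
W(10) - 1*647 = 2*10/(3 + 10) - 1*647 = 2*10/13 - 647 = 2*10*(1/13) - 647 = 20/13 - 647 = -8391/13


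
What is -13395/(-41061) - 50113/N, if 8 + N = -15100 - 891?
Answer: 757332166/218978313 ≈ 3.4585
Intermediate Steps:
N = -15999 (N = -8 + (-15100 - 891) = -8 - 15991 = -15999)
-13395/(-41061) - 50113/N = -13395/(-41061) - 50113/(-15999) = -13395*(-1/41061) - 50113*(-1/15999) = 4465/13687 + 50113/15999 = 757332166/218978313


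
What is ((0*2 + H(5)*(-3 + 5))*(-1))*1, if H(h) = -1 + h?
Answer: -8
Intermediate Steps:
((0*2 + H(5)*(-3 + 5))*(-1))*1 = ((0*2 + (-1 + 5)*(-3 + 5))*(-1))*1 = ((0 + 4*2)*(-1))*1 = ((0 + 8)*(-1))*1 = (8*(-1))*1 = -8*1 = -8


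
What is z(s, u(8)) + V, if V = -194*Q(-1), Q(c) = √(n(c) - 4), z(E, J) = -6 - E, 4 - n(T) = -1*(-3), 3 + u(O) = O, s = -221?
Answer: 215 - 194*I*√3 ≈ 215.0 - 336.02*I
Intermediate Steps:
u(O) = -3 + O
n(T) = 1 (n(T) = 4 - (-1)*(-3) = 4 - 1*3 = 4 - 3 = 1)
Q(c) = I*√3 (Q(c) = √(1 - 4) = √(-3) = I*√3)
V = -194*I*√3 ≈ -336.02*I
z(s, u(8)) + V = (-6 - 1*(-221)) - 194*I*√3 = (-6 + 221) - 194*I*√3 = 215 - 194*I*√3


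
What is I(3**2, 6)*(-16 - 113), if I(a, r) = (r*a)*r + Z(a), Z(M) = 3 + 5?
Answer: -42828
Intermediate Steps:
Z(M) = 8
I(a, r) = 8 + a*r**2 (I(a, r) = (r*a)*r + 8 = (a*r)*r + 8 = a*r**2 + 8 = 8 + a*r**2)
I(3**2, 6)*(-16 - 113) = (8 + 3**2*6**2)*(-16 - 113) = (8 + 9*36)*(-129) = (8 + 324)*(-129) = 332*(-129) = -42828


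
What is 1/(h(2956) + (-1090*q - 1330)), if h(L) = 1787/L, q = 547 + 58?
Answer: -2956/1953263893 ≈ -1.5134e-6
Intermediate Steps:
q = 605
1/(h(2956) + (-1090*q - 1330)) = 1/(1787/2956 + (-1090*605 - 1330)) = 1/(1787*(1/2956) + (-659450 - 1330)) = 1/(1787/2956 - 660780) = 1/(-1953263893/2956) = -2956/1953263893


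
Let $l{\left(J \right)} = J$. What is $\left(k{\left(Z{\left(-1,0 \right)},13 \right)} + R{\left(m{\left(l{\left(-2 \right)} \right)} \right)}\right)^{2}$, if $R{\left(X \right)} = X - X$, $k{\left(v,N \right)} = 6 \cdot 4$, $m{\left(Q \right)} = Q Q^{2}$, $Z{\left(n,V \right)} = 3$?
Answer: $576$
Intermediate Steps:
$m{\left(Q \right)} = Q^{3}$
$k{\left(v,N \right)} = 24$
$R{\left(X \right)} = 0$
$\left(k{\left(Z{\left(-1,0 \right)},13 \right)} + R{\left(m{\left(l{\left(-2 \right)} \right)} \right)}\right)^{2} = \left(24 + 0\right)^{2} = 24^{2} = 576$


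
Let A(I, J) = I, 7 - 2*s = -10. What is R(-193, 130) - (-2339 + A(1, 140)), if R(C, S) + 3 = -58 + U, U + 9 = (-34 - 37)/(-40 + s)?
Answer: 143026/63 ≈ 2270.3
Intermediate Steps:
s = 17/2 (s = 7/2 - 1/2*(-10) = 7/2 + 5 = 17/2 ≈ 8.5000)
U = -425/63 (U = -9 + (-34 - 37)/(-40 + 17/2) = -9 - 71/(-63/2) = -9 - 71*(-2/63) = -9 + 142/63 = -425/63 ≈ -6.7460)
R(C, S) = -4268/63 (R(C, S) = -3 + (-58 - 425/63) = -3 - 4079/63 = -4268/63)
R(-193, 130) - (-2339 + A(1, 140)) = -4268/63 - (-2339 + 1) = -4268/63 - 1*(-2338) = -4268/63 + 2338 = 143026/63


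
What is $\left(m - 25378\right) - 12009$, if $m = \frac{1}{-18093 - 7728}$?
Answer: $- \frac{965369728}{25821} \approx -37387.0$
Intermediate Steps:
$m = - \frac{1}{25821}$ ($m = \frac{1}{-25821} = - \frac{1}{25821} \approx -3.8728 \cdot 10^{-5}$)
$\left(m - 25378\right) - 12009 = \left(- \frac{1}{25821} - 25378\right) - 12009 = - \frac{655285339}{25821} - 12009 = - \frac{965369728}{25821}$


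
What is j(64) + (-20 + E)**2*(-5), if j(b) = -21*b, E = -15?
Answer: -7469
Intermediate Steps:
j(64) + (-20 + E)**2*(-5) = -21*64 + (-20 - 15)**2*(-5) = -1344 + (-35)**2*(-5) = -1344 + 1225*(-5) = -1344 - 6125 = -7469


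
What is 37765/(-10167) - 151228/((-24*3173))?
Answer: -111528767/64519782 ≈ -1.7286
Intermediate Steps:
37765/(-10167) - 151228/((-24*3173)) = 37765*(-1/10167) - 151228/(-76152) = -37765/10167 - 151228*(-1/76152) = -37765/10167 + 37807/19038 = -111528767/64519782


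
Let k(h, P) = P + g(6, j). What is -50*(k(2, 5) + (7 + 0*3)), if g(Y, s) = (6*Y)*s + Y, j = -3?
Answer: 4500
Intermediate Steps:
g(Y, s) = Y + 6*Y*s (g(Y, s) = 6*Y*s + Y = Y + 6*Y*s)
k(h, P) = -102 + P (k(h, P) = P + 6*(1 + 6*(-3)) = P + 6*(1 - 18) = P + 6*(-17) = P - 102 = -102 + P)
-50*(k(2, 5) + (7 + 0*3)) = -50*((-102 + 5) + (7 + 0*3)) = -50*(-97 + (7 + 0)) = -50*(-97 + 7) = -50*(-90) = 4500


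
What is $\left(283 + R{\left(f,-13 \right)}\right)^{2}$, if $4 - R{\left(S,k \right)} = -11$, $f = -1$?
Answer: $88804$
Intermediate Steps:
$R{\left(S,k \right)} = 15$ ($R{\left(S,k \right)} = 4 - -11 = 4 + 11 = 15$)
$\left(283 + R{\left(f,-13 \right)}\right)^{2} = \left(283 + 15\right)^{2} = 298^{2} = 88804$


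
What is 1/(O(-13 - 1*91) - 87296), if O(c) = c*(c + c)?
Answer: -1/65664 ≈ -1.5229e-5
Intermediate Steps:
O(c) = 2*c**2 (O(c) = c*(2*c) = 2*c**2)
1/(O(-13 - 1*91) - 87296) = 1/(2*(-13 - 1*91)**2 - 87296) = 1/(2*(-13 - 91)**2 - 87296) = 1/(2*(-104)**2 - 87296) = 1/(2*10816 - 87296) = 1/(21632 - 87296) = 1/(-65664) = -1/65664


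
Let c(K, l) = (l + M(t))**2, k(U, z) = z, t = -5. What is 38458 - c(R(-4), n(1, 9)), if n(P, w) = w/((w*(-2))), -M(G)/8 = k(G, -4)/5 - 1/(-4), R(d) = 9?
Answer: 3844279/100 ≈ 38443.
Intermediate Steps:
M(G) = 22/5 (M(G) = -8*(-4/5 - 1/(-4)) = -8*(-4*1/5 - 1*(-1/4)) = -8*(-4/5 + 1/4) = -8*(-11/20) = 22/5)
n(P, w) = -1/2 (n(P, w) = w/((-2*w)) = w*(-1/(2*w)) = -1/2)
c(K, l) = (22/5 + l)**2 (c(K, l) = (l + 22/5)**2 = (22/5 + l)**2)
38458 - c(R(-4), n(1, 9)) = 38458 - (22 + 5*(-1/2))**2/25 = 38458 - (22 - 5/2)**2/25 = 38458 - (39/2)**2/25 = 38458 - 1521/(25*4) = 38458 - 1*1521/100 = 38458 - 1521/100 = 3844279/100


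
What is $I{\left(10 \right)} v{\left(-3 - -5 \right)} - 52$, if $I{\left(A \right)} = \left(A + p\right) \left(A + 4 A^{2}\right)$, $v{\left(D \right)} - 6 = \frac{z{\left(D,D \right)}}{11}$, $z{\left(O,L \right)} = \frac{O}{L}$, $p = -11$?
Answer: $- \frac{28042}{11} \approx -2549.3$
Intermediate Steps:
$v{\left(D \right)} = \frac{67}{11}$ ($v{\left(D \right)} = 6 + \frac{D \frac{1}{D}}{11} = 6 + 1 \cdot \frac{1}{11} = 6 + \frac{1}{11} = \frac{67}{11}$)
$I{\left(A \right)} = \left(-11 + A\right) \left(A + 4 A^{2}\right)$ ($I{\left(A \right)} = \left(A - 11\right) \left(A + 4 A^{2}\right) = \left(-11 + A\right) \left(A + 4 A^{2}\right)$)
$I{\left(10 \right)} v{\left(-3 - -5 \right)} - 52 = 10 \left(-11 - 430 + 4 \cdot 10^{2}\right) \frac{67}{11} - 52 = 10 \left(-11 - 430 + 4 \cdot 100\right) \frac{67}{11} - 52 = 10 \left(-11 - 430 + 400\right) \frac{67}{11} - 52 = 10 \left(-41\right) \frac{67}{11} - 52 = \left(-410\right) \frac{67}{11} - 52 = - \frac{27470}{11} - 52 = - \frac{28042}{11}$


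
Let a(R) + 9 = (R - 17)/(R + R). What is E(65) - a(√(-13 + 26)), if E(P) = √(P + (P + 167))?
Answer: 17/2 + 3*√33 + 17*√13/26 ≈ 28.091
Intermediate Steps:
E(P) = √(167 + 2*P) (E(P) = √(P + (167 + P)) = √(167 + 2*P))
a(R) = -9 + (-17 + R)/(2*R) (a(R) = -9 + (R - 17)/(R + R) = -9 + (-17 + R)/((2*R)) = -9 + (-17 + R)*(1/(2*R)) = -9 + (-17 + R)/(2*R))
E(65) - a(√(-13 + 26)) = √(167 + 2*65) - 17*(-1 - √(-13 + 26))/(2*(√(-13 + 26))) = √(167 + 130) - 17*(-1 - √13)/(2*(√13)) = √297 - 17*√13/13*(-1 - √13)/2 = 3*√33 - 17*√13*(-1 - √13)/26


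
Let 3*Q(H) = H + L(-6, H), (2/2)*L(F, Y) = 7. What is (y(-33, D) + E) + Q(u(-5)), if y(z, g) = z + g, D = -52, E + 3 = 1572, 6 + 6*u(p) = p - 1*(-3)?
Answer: 13373/9 ≈ 1485.9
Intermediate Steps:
L(F, Y) = 7
u(p) = -1/2 + p/6 (u(p) = -1 + (p - 1*(-3))/6 = -1 + (p + 3)/6 = -1 + (3 + p)/6 = -1 + (1/2 + p/6) = -1/2 + p/6)
E = 1569 (E = -3 + 1572 = 1569)
y(z, g) = g + z
Q(H) = 7/3 + H/3 (Q(H) = (H + 7)/3 = (7 + H)/3 = 7/3 + H/3)
(y(-33, D) + E) + Q(u(-5)) = ((-52 - 33) + 1569) + (7/3 + (-1/2 + (1/6)*(-5))/3) = (-85 + 1569) + (7/3 + (-1/2 - 5/6)/3) = 1484 + (7/3 + (1/3)*(-4/3)) = 1484 + (7/3 - 4/9) = 1484 + 17/9 = 13373/9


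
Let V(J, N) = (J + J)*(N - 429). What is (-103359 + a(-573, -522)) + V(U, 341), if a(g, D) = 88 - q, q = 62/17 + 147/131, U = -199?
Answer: -151996690/2227 ≈ -68252.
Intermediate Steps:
V(J, N) = 2*J*(-429 + N) (V(J, N) = (2*J)*(-429 + N) = 2*J*(-429 + N))
q = 10621/2227 (q = 62*(1/17) + 147*(1/131) = 62/17 + 147/131 = 10621/2227 ≈ 4.7692)
a(g, D) = 185355/2227 (a(g, D) = 88 - 1*10621/2227 = 88 - 10621/2227 = 185355/2227)
(-103359 + a(-573, -522)) + V(U, 341) = (-103359 + 185355/2227) + 2*(-199)*(-429 + 341) = -229995138/2227 + 2*(-199)*(-88) = -229995138/2227 + 35024 = -151996690/2227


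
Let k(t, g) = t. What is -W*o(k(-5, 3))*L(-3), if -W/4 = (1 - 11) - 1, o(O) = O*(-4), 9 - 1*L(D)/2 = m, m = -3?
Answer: -21120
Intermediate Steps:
L(D) = 24 (L(D) = 18 - 2*(-3) = 18 + 6 = 24)
o(O) = -4*O
W = 44 (W = -4*((1 - 11) - 1) = -4*(-10 - 1) = -4*(-11) = 44)
-W*o(k(-5, 3))*L(-3) = -44*(-4*(-5))*24 = -44*20*24 = -880*24 = -1*21120 = -21120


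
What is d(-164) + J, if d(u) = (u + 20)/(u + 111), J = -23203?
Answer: -1229615/53 ≈ -23200.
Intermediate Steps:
d(u) = (20 + u)/(111 + u)
d(-164) + J = (20 - 164)/(111 - 164) - 23203 = -144/(-53) - 23203 = -1/53*(-144) - 23203 = 144/53 - 23203 = -1229615/53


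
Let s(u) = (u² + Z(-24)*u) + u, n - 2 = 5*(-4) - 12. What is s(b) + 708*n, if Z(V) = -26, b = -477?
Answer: 218214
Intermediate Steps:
n = -30 (n = 2 + (5*(-4) - 12) = 2 + (-20 - 12) = 2 - 32 = -30)
s(u) = u² - 25*u (s(u) = (u² - 26*u) + u = u² - 25*u)
s(b) + 708*n = -477*(-25 - 477) + 708*(-30) = -477*(-502) - 21240 = 239454 - 21240 = 218214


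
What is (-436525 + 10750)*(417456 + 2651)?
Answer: -178871057925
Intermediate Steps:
(-436525 + 10750)*(417456 + 2651) = -425775*420107 = -178871057925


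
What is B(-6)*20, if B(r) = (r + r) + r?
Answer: -360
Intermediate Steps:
B(r) = 3*r (B(r) = 2*r + r = 3*r)
B(-6)*20 = (3*(-6))*20 = -18*20 = -360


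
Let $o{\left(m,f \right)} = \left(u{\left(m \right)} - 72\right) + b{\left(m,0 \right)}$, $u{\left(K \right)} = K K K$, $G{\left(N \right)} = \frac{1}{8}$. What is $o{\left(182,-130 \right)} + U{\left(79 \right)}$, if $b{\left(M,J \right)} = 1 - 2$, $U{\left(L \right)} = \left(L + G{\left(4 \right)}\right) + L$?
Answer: $\frac{48229225}{8} \approx 6.0287 \cdot 10^{6}$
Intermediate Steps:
$G{\left(N \right)} = \frac{1}{8}$
$U{\left(L \right)} = \frac{1}{8} + 2 L$ ($U{\left(L \right)} = \left(L + \frac{1}{8}\right) + L = \left(\frac{1}{8} + L\right) + L = \frac{1}{8} + 2 L$)
$u{\left(K \right)} = K^{3}$ ($u{\left(K \right)} = K^{2} K = K^{3}$)
$b{\left(M,J \right)} = -1$ ($b{\left(M,J \right)} = 1 - 2 = -1$)
$o{\left(m,f \right)} = -73 + m^{3}$ ($o{\left(m,f \right)} = \left(m^{3} - 72\right) - 1 = \left(-72 + m^{3}\right) - 1 = -73 + m^{3}$)
$o{\left(182,-130 \right)} + U{\left(79 \right)} = \left(-73 + 182^{3}\right) + \left(\frac{1}{8} + 2 \cdot 79\right) = \left(-73 + 6028568\right) + \left(\frac{1}{8} + 158\right) = 6028495 + \frac{1265}{8} = \frac{48229225}{8}$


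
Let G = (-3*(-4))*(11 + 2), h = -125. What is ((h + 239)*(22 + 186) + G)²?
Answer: 569681424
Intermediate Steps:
G = 156 (G = 12*13 = 156)
((h + 239)*(22 + 186) + G)² = ((-125 + 239)*(22 + 186) + 156)² = (114*208 + 156)² = (23712 + 156)² = 23868² = 569681424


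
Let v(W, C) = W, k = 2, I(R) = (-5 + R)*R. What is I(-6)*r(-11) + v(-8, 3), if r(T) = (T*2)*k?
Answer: -2912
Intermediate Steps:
I(R) = R*(-5 + R)
r(T) = 4*T (r(T) = (T*2)*2 = (2*T)*2 = 4*T)
I(-6)*r(-11) + v(-8, 3) = (-6*(-5 - 6))*(4*(-11)) - 8 = -6*(-11)*(-44) - 8 = 66*(-44) - 8 = -2904 - 8 = -2912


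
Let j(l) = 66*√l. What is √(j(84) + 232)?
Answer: 2*√(58 + 33*√21) ≈ 28.929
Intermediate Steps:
√(j(84) + 232) = √(66*√84 + 232) = √(66*(2*√21) + 232) = √(132*√21 + 232) = √(232 + 132*√21)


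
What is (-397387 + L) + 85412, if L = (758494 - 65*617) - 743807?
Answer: -337393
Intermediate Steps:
L = -25418 (L = (758494 - 40105) - 743807 = 718389 - 743807 = -25418)
(-397387 + L) + 85412 = (-397387 - 25418) + 85412 = -422805 + 85412 = -337393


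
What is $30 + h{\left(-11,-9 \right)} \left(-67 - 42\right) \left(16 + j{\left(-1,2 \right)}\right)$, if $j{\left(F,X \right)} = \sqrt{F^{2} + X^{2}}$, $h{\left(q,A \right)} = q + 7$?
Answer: $7006 + 436 \sqrt{5} \approx 7980.9$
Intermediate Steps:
$h{\left(q,A \right)} = 7 + q$
$30 + h{\left(-11,-9 \right)} \left(-67 - 42\right) \left(16 + j{\left(-1,2 \right)}\right) = 30 + \left(7 - 11\right) \left(-67 - 42\right) \left(16 + \sqrt{\left(-1\right)^{2} + 2^{2}}\right) = 30 - 4 \left(- 109 \left(16 + \sqrt{1 + 4}\right)\right) = 30 - 4 \left(- 109 \left(16 + \sqrt{5}\right)\right) = 30 - 4 \left(-1744 - 109 \sqrt{5}\right) = 30 + \left(6976 + 436 \sqrt{5}\right) = 7006 + 436 \sqrt{5}$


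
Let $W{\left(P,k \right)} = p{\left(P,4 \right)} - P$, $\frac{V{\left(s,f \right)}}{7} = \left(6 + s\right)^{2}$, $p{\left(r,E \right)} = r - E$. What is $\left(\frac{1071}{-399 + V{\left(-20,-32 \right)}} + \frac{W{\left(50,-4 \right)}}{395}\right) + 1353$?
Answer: $\frac{74346344}{54905} \approx 1354.1$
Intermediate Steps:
$V{\left(s,f \right)} = 7 \left(6 + s\right)^{2}$
$W{\left(P,k \right)} = -4$ ($W{\left(P,k \right)} = \left(P - 4\right) - P = \left(-4 + P\right) - P = -4$)
$\left(\frac{1071}{-399 + V{\left(-20,-32 \right)}} + \frac{W{\left(50,-4 \right)}}{395}\right) + 1353 = \left(\frac{1071}{-399 + 7 \left(6 - 20\right)^{2}} - \frac{4}{395}\right) + 1353 = \left(\frac{1071}{-399 + 7 \left(-14\right)^{2}} - \frac{4}{395}\right) + 1353 = \left(\frac{1071}{-399 + 7 \cdot 196} - \frac{4}{395}\right) + 1353 = \left(\frac{1071}{-399 + 1372} - \frac{4}{395}\right) + 1353 = \left(\frac{1071}{973} - \frac{4}{395}\right) + 1353 = \left(1071 \cdot \frac{1}{973} - \frac{4}{395}\right) + 1353 = \left(\frac{153}{139} - \frac{4}{395}\right) + 1353 = \frac{59879}{54905} + 1353 = \frac{74346344}{54905}$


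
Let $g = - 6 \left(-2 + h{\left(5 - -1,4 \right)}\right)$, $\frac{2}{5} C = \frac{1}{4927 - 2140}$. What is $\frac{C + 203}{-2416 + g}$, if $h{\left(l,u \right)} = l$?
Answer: $- \frac{1131527}{13600560} \approx -0.083197$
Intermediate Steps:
$C = \frac{5}{5574}$ ($C = \frac{5}{2 \left(4927 - 2140\right)} = \frac{5}{2 \cdot 2787} = \frac{5}{2} \cdot \frac{1}{2787} = \frac{5}{5574} \approx 0.00089702$)
$g = -24$ ($g = - 6 \left(-2 + \left(5 - -1\right)\right) = - 6 \left(-2 + \left(5 + 1\right)\right) = - 6 \left(-2 + 6\right) = \left(-6\right) 4 = -24$)
$\frac{C + 203}{-2416 + g} = \frac{\frac{5}{5574} + 203}{-2416 - 24} = \frac{1131527}{5574 \left(-2440\right)} = \frac{1131527}{5574} \left(- \frac{1}{2440}\right) = - \frac{1131527}{13600560}$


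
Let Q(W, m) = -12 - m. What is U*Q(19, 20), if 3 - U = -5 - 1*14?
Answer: -704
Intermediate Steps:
U = 22 (U = 3 - (-5 - 1*14) = 3 - (-5 - 14) = 3 - 1*(-19) = 3 + 19 = 22)
U*Q(19, 20) = 22*(-12 - 1*20) = 22*(-12 - 20) = 22*(-32) = -704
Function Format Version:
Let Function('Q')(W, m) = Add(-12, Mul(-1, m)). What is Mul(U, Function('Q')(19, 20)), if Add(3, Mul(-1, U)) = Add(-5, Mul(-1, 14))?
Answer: -704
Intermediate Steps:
U = 22 (U = Add(3, Mul(-1, Add(-5, Mul(-1, 14)))) = Add(3, Mul(-1, Add(-5, -14))) = Add(3, Mul(-1, -19)) = Add(3, 19) = 22)
Mul(U, Function('Q')(19, 20)) = Mul(22, Add(-12, Mul(-1, 20))) = Mul(22, Add(-12, -20)) = Mul(22, -32) = -704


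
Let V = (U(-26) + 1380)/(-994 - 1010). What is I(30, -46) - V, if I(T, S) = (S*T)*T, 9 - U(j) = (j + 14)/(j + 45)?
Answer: -525439999/12692 ≈ -41399.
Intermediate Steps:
U(j) = 9 - (14 + j)/(45 + j) (U(j) = 9 - (j + 14)/(j + 45) = 9 - (14 + j)/(45 + j))
V = -8801/12692 (V = ((391 + 8*(-26))/(45 - 26) + 1380)/(-994 - 1010) = ((391 - 208)/19 + 1380)/(-2004) = ((1/19)*183 + 1380)*(-1/2004) = (183/19 + 1380)*(-1/2004) = (26403/19)*(-1/2004) = -8801/12692 ≈ -0.69343)
I(T, S) = S*T**2
I(30, -46) - V = -46*30**2 - 1*(-8801/12692) = -46*900 + 8801/12692 = -41400 + 8801/12692 = -525439999/12692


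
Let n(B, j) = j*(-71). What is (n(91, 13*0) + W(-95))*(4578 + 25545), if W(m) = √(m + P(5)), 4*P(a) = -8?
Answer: 30123*I*√97 ≈ 2.9668e+5*I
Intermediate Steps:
P(a) = -2 (P(a) = (¼)*(-8) = -2)
W(m) = √(-2 + m) (W(m) = √(m - 2) = √(-2 + m))
n(B, j) = -71*j
(n(91, 13*0) + W(-95))*(4578 + 25545) = (-923*0 + √(-2 - 95))*(4578 + 25545) = (-71*0 + √(-97))*30123 = (0 + I*√97)*30123 = (I*√97)*30123 = 30123*I*√97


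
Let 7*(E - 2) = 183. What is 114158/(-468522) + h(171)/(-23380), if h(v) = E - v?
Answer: -455364407/1916957763 ≈ -0.23755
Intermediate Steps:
E = 197/7 (E = 2 + (⅐)*183 = 2 + 183/7 = 197/7 ≈ 28.143)
h(v) = 197/7 - v
114158/(-468522) + h(171)/(-23380) = 114158/(-468522) + (197/7 - 1*171)/(-23380) = 114158*(-1/468522) + (197/7 - 171)*(-1/23380) = -57079/234261 - 1000/7*(-1/23380) = -57079/234261 + 50/8183 = -455364407/1916957763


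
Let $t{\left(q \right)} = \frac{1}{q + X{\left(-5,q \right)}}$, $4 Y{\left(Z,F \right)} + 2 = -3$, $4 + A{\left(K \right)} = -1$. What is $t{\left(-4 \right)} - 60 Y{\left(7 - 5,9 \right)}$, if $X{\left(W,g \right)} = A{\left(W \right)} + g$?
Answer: $\frac{974}{13} \approx 74.923$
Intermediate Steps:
$A{\left(K \right)} = -5$ ($A{\left(K \right)} = -4 - 1 = -5$)
$Y{\left(Z,F \right)} = - \frac{5}{4}$ ($Y{\left(Z,F \right)} = - \frac{1}{2} + \frac{1}{4} \left(-3\right) = - \frac{1}{2} - \frac{3}{4} = - \frac{5}{4}$)
$X{\left(W,g \right)} = -5 + g$
$t{\left(q \right)} = \frac{1}{-5 + 2 q}$ ($t{\left(q \right)} = \frac{1}{q + \left(-5 + q\right)} = \frac{1}{-5 + 2 q}$)
$t{\left(-4 \right)} - 60 Y{\left(7 - 5,9 \right)} = \frac{1}{-5 + 2 \left(-4\right)} - -75 = \frac{1}{-5 - 8} + 75 = \frac{1}{-13} + 75 = - \frac{1}{13} + 75 = \frac{974}{13}$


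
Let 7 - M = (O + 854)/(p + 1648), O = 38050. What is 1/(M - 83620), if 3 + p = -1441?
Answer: -17/1424663 ≈ -1.1933e-5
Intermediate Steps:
p = -1444 (p = -3 - 1441 = -1444)
M = -3123/17 (M = 7 - (38050 + 854)/(-1444 + 1648) = 7 - 38904/204 = 7 - 1*3242/17 = 7 - 3242/17 = -3123/17 ≈ -183.71)
1/(M - 83620) = 1/(-3123/17 - 83620) = 1/(-1424663/17) = -17/1424663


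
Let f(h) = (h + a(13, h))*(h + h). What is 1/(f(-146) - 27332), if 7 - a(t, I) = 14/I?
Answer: 1/13228 ≈ 7.5597e-5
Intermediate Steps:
a(t, I) = 7 - 14/I
f(h) = 2*h*(7 + h - 14/h) (f(h) = (h + (7 - 14/h))*(h + h) = (7 + h - 14/h)*(2*h) = 2*h*(7 + h - 14/h))
1/(f(-146) - 27332) = 1/((-28 + 2*(-146)² + 14*(-146)) - 27332) = 1/((-28 + 2*21316 - 2044) - 27332) = 1/((-28 + 42632 - 2044) - 27332) = 1/(40560 - 27332) = 1/13228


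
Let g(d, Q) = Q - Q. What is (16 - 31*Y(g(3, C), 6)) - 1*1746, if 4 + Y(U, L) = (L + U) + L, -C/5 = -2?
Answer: -1978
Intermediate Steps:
C = 10 (C = -5*(-2) = 10)
g(d, Q) = 0
Y(U, L) = -4 + U + 2*L (Y(U, L) = -4 + ((L + U) + L) = -4 + (U + 2*L) = -4 + U + 2*L)
(16 - 31*Y(g(3, C), 6)) - 1*1746 = (16 - 31*(-4 + 0 + 2*6)) - 1*1746 = (16 - 31*(-4 + 0 + 12)) - 1746 = (16 - 31*8) - 1746 = (16 - 248) - 1746 = -232 - 1746 = -1978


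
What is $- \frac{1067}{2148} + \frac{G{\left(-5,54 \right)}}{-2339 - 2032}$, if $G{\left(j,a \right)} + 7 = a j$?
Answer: $- \frac{1356287}{3129636} \approx -0.43337$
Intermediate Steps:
$G{\left(j,a \right)} = -7 + a j$
$- \frac{1067}{2148} + \frac{G{\left(-5,54 \right)}}{-2339 - 2032} = - \frac{1067}{2148} + \frac{-7 + 54 \left(-5\right)}{-2339 - 2032} = \left(-1067\right) \frac{1}{2148} + \frac{-7 - 270}{-2339 - 2032} = - \frac{1067}{2148} - \frac{277}{-4371} = - \frac{1067}{2148} - - \frac{277}{4371} = - \frac{1067}{2148} + \frac{277}{4371} = - \frac{1356287}{3129636}$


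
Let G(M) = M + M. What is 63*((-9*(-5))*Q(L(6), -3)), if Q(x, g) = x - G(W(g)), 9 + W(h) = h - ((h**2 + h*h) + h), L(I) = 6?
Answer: 170100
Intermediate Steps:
W(h) = -9 - 2*h**2 (W(h) = -9 + (h - ((h**2 + h*h) + h)) = -9 + (h - ((h**2 + h**2) + h)) = -9 + (h - (2*h**2 + h)) = -9 + (h - (h + 2*h**2)) = -9 + (h + (-h - 2*h**2)) = -9 - 2*h**2)
G(M) = 2*M
Q(x, g) = 18 + x + 4*g**2 (Q(x, g) = x - 2*(-9 - 2*g**2) = x - (-18 - 4*g**2) = x + (18 + 4*g**2) = 18 + x + 4*g**2)
63*((-9*(-5))*Q(L(6), -3)) = 63*((-9*(-5))*(18 + 6 + 4*(-3)**2)) = 63*(45*(18 + 6 + 4*9)) = 63*(45*(18 + 6 + 36)) = 63*(45*60) = 63*2700 = 170100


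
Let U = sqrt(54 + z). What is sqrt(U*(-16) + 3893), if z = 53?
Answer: sqrt(3893 - 16*sqrt(107)) ≈ 61.053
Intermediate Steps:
U = sqrt(107) (U = sqrt(54 + 53) = sqrt(107) ≈ 10.344)
sqrt(U*(-16) + 3893) = sqrt(sqrt(107)*(-16) + 3893) = sqrt(-16*sqrt(107) + 3893) = sqrt(3893 - 16*sqrt(107))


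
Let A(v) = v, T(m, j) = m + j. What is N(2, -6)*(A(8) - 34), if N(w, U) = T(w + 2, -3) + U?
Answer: 130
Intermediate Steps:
T(m, j) = j + m
N(w, U) = -1 + U + w (N(w, U) = (-3 + (w + 2)) + U = (-3 + (2 + w)) + U = (-1 + w) + U = -1 + U + w)
N(2, -6)*(A(8) - 34) = (-1 - 6 + 2)*(8 - 34) = -5*(-26) = 130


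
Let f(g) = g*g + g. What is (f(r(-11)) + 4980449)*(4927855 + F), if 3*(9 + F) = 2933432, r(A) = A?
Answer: 88240414386230/3 ≈ 2.9413e+13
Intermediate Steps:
f(g) = g + g² (f(g) = g² + g = g + g²)
F = 2933405/3 (F = -9 + (⅓)*2933432 = -9 + 2933432/3 = 2933405/3 ≈ 9.7780e+5)
(f(r(-11)) + 4980449)*(4927855 + F) = (-11*(1 - 11) + 4980449)*(4927855 + 2933405/3) = (-11*(-10) + 4980449)*(17716970/3) = (110 + 4980449)*(17716970/3) = 4980559*(17716970/3) = 88240414386230/3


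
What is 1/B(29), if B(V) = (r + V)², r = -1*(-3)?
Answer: 1/1024 ≈ 0.00097656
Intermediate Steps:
r = 3
B(V) = (3 + V)²
1/B(29) = 1/((3 + 29)²) = 1/(32²) = 1/1024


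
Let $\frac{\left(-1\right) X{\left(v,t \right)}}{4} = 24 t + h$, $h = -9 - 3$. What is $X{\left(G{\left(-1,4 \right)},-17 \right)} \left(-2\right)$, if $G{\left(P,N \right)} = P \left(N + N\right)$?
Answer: $-3360$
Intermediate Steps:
$G{\left(P,N \right)} = 2 N P$ ($G{\left(P,N \right)} = P 2 N = 2 N P$)
$h = -12$ ($h = -9 - 3 = -12$)
$X{\left(v,t \right)} = 48 - 96 t$ ($X{\left(v,t \right)} = - 4 \left(24 t - 12\right) = - 4 \left(-12 + 24 t\right) = 48 - 96 t$)
$X{\left(G{\left(-1,4 \right)},-17 \right)} \left(-2\right) = \left(48 - -1632\right) \left(-2\right) = \left(48 + 1632\right) \left(-2\right) = 1680 \left(-2\right) = -3360$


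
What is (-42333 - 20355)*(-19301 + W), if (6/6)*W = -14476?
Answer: 2117412576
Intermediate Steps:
W = -14476
(-42333 - 20355)*(-19301 + W) = (-42333 - 20355)*(-19301 - 14476) = -62688*(-33777) = 2117412576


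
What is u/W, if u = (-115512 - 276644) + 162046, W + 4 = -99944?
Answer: 115055/49974 ≈ 2.3023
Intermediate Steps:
W = -99948 (W = -4 - 99944 = -99948)
u = -230110 (u = -392156 + 162046 = -230110)
u/W = -230110/(-99948) = -230110*(-1/99948) = 115055/49974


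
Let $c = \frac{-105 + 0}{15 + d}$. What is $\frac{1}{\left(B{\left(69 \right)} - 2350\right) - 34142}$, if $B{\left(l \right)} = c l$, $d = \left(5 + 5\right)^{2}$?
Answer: $- \frac{1}{36555} \approx -2.7356 \cdot 10^{-5}$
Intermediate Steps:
$d = 100$ ($d = 10^{2} = 100$)
$c = - \frac{21}{23}$ ($c = \frac{-105 + 0}{15 + 100} = - \frac{105}{115} = \left(-105\right) \frac{1}{115} = - \frac{21}{23} \approx -0.91304$)
$B{\left(l \right)} = - \frac{21 l}{23}$
$\frac{1}{\left(B{\left(69 \right)} - 2350\right) - 34142} = \frac{1}{\left(\left(- \frac{21}{23}\right) 69 - 2350\right) - 34142} = \frac{1}{\left(-63 - 2350\right) - 34142} = \frac{1}{-2413 - 34142} = \frac{1}{-36555} = - \frac{1}{36555}$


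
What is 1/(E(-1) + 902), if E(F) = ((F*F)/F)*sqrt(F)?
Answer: 902/813605 + I/813605 ≈ 0.0011086 + 1.2291e-6*I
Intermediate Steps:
E(F) = F**(3/2) (E(F) = (F**2/F)*sqrt(F) = F*sqrt(F) = F**(3/2))
1/(E(-1) + 902) = 1/((-1)**(3/2) + 902) = 1/(-I + 902) = 1/(902 - I) = (902 + I)/813605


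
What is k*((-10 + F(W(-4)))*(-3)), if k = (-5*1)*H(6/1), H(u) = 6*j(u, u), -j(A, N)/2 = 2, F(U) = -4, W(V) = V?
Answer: 5040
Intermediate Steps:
j(A, N) = -4 (j(A, N) = -2*2 = -4)
H(u) = -24 (H(u) = 6*(-4) = -24)
k = 120 (k = -5*1*(-24) = -5*(-24) = 120)
k*((-10 + F(W(-4)))*(-3)) = 120*((-10 - 4)*(-3)) = 120*(-14*(-3)) = 120*42 = 5040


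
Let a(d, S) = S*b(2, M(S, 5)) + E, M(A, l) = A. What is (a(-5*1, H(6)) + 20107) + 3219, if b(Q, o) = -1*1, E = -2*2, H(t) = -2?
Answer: 23324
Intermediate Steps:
E = -4
b(Q, o) = -1
a(d, S) = -4 - S (a(d, S) = S*(-1) - 4 = -S - 4 = -4 - S)
(a(-5*1, H(6)) + 20107) + 3219 = ((-4 - 1*(-2)) + 20107) + 3219 = ((-4 + 2) + 20107) + 3219 = (-2 + 20107) + 3219 = 20105 + 3219 = 23324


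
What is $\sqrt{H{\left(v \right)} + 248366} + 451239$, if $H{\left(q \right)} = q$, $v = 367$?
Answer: $451239 + 3 \sqrt{27637} \approx 4.5174 \cdot 10^{5}$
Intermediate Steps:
$\sqrt{H{\left(v \right)} + 248366} + 451239 = \sqrt{367 + 248366} + 451239 = \sqrt{248733} + 451239 = 3 \sqrt{27637} + 451239 = 451239 + 3 \sqrt{27637}$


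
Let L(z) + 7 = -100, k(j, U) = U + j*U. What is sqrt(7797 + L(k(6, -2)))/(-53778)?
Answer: -sqrt(7690)/53778 ≈ -0.0016306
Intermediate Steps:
k(j, U) = U + U*j
L(z) = -107 (L(z) = -7 - 100 = -107)
sqrt(7797 + L(k(6, -2)))/(-53778) = sqrt(7797 - 107)/(-53778) = sqrt(7690)*(-1/53778) = -sqrt(7690)/53778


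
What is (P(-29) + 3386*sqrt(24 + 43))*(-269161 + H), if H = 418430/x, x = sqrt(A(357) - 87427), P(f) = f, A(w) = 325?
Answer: (29 - 3386*sqrt(67))*(3907410237 + 209215*I*sqrt(9678))/14517 ≈ -7.4522e+9 - 3.9254e+7*I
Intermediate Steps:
x = 3*I*sqrt(9678) (x = sqrt(325 - 87427) = sqrt(-87102) = 3*I*sqrt(9678) ≈ 295.13*I)
H = -209215*I*sqrt(9678)/14517 (H = 418430/((3*I*sqrt(9678))) = 418430*(-I*sqrt(9678)/29034) = -209215*I*sqrt(9678)/14517 ≈ -1417.8*I)
(P(-29) + 3386*sqrt(24 + 43))*(-269161 + H) = (-29 + 3386*sqrt(24 + 43))*(-269161 - 209215*I*sqrt(9678)/14517) = (-29 + 3386*sqrt(67))*(-269161 - 209215*I*sqrt(9678)/14517) = (-269161 - 209215*I*sqrt(9678)/14517)*(-29 + 3386*sqrt(67))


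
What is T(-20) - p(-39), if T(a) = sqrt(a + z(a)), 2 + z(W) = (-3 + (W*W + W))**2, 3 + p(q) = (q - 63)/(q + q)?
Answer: 22/13 + sqrt(142107) ≈ 378.66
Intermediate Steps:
p(q) = -3 + (-63 + q)/(2*q) (p(q) = -3 + (q - 63)/(q + q) = -3 + (-63 + q)/((2*q)) = -3 + (-63 + q)*(1/(2*q)) = -3 + (-63 + q)/(2*q))
z(W) = -2 + (-3 + W + W**2)**2 (z(W) = -2 + (-3 + (W*W + W))**2 = -2 + (-3 + (W**2 + W))**2 = -2 + (-3 + (W + W**2))**2 = -2 + (-3 + W + W**2)**2)
T(a) = sqrt(-2 + a + (-3 + a + a**2)**2) (T(a) = sqrt(a + (-2 + (-3 + a + a**2)**2)) = sqrt(-2 + a + (-3 + a + a**2)**2))
T(-20) - p(-39) = sqrt(-2 - 20 + (-3 - 20 + (-20)**2)**2) - (-63 - 5*(-39))/(2*(-39)) = sqrt(-2 - 20 + (-3 - 20 + 400)**2) - (-1)*(-63 + 195)/(2*39) = sqrt(-2 - 20 + 377**2) - (-1)*132/(2*39) = sqrt(-2 - 20 + 142129) - 1*(-22/13) = sqrt(142107) + 22/13 = 22/13 + sqrt(142107)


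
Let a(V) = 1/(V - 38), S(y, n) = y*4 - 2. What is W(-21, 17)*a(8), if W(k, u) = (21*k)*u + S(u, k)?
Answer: 2477/10 ≈ 247.70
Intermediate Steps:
S(y, n) = -2 + 4*y (S(y, n) = 4*y - 2 = -2 + 4*y)
a(V) = 1/(-38 + V)
W(k, u) = -2 + 4*u + 21*k*u (W(k, u) = (21*k)*u + (-2 + 4*u) = 21*k*u + (-2 + 4*u) = -2 + 4*u + 21*k*u)
W(-21, 17)*a(8) = (-2 + 4*17 + 21*(-21)*17)/(-38 + 8) = (-2 + 68 - 7497)/(-30) = -7431*(-1/30) = 2477/10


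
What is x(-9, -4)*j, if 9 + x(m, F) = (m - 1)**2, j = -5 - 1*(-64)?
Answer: 5369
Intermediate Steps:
j = 59 (j = -5 + 64 = 59)
x(m, F) = -9 + (-1 + m)**2 (x(m, F) = -9 + (m - 1)**2 = -9 + (-1 + m)**2)
x(-9, -4)*j = (-9 + (-1 - 9)**2)*59 = (-9 + (-10)**2)*59 = (-9 + 100)*59 = 91*59 = 5369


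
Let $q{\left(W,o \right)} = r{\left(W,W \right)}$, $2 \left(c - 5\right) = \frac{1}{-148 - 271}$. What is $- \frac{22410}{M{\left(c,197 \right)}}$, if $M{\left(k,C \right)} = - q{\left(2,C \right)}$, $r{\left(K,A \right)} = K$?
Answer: $11205$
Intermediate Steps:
$c = \frac{4189}{838}$ ($c = 5 + \frac{1}{2 \left(-148 - 271\right)} = 5 + \frac{1}{2 \left(-419\right)} = 5 + \frac{1}{2} \left(- \frac{1}{419}\right) = 5 - \frac{1}{838} = \frac{4189}{838} \approx 4.9988$)
$q{\left(W,o \right)} = W$
$M{\left(k,C \right)} = -2$ ($M{\left(k,C \right)} = \left(-1\right) 2 = -2$)
$- \frac{22410}{M{\left(c,197 \right)}} = - \frac{22410}{-2} = \left(-22410\right) \left(- \frac{1}{2}\right) = 11205$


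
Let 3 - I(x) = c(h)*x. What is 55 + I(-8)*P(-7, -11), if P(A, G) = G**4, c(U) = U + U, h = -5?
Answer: -1127302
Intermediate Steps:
c(U) = 2*U
I(x) = 3 + 10*x (I(x) = 3 - 2*(-5)*x = 3 - (-10)*x = 3 + 10*x)
55 + I(-8)*P(-7, -11) = 55 + (3 + 10*(-8))*(-11)**4 = 55 + (3 - 80)*14641 = 55 - 77*14641 = 55 - 1127357 = -1127302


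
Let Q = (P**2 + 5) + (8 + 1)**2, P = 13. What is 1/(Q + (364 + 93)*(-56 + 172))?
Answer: 1/53267 ≈ 1.8773e-5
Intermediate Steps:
Q = 255 (Q = (13**2 + 5) + (8 + 1)**2 = (169 + 5) + 9**2 = 174 + 81 = 255)
1/(Q + (364 + 93)*(-56 + 172)) = 1/(255 + (364 + 93)*(-56 + 172)) = 1/(255 + 457*116) = 1/(255 + 53012) = 1/53267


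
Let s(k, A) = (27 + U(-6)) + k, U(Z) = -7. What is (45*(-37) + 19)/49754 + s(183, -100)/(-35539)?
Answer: -4899804/126300529 ≈ -0.038795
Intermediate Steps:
s(k, A) = 20 + k (s(k, A) = (27 - 7) + k = 20 + k)
(45*(-37) + 19)/49754 + s(183, -100)/(-35539) = (45*(-37) + 19)/49754 + (20 + 183)/(-35539) = (-1665 + 19)*(1/49754) + 203*(-1/35539) = -1646*1/49754 - 29/5077 = -823/24877 - 29/5077 = -4899804/126300529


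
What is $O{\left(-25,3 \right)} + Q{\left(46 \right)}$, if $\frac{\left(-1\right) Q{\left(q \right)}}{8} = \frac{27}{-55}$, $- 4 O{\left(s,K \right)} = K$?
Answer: $\frac{699}{220} \approx 3.1773$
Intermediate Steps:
$O{\left(s,K \right)} = - \frac{K}{4}$
$Q{\left(q \right)} = \frac{216}{55}$ ($Q{\left(q \right)} = - 8 \frac{27}{-55} = - 8 \cdot 27 \left(- \frac{1}{55}\right) = \left(-8\right) \left(- \frac{27}{55}\right) = \frac{216}{55}$)
$O{\left(-25,3 \right)} + Q{\left(46 \right)} = \left(- \frac{1}{4}\right) 3 + \frac{216}{55} = - \frac{3}{4} + \frac{216}{55} = \frac{699}{220}$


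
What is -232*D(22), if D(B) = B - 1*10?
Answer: -2784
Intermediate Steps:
D(B) = -10 + B (D(B) = B - 10 = -10 + B)
-232*D(22) = -232*(-10 + 22) = -232*12 = -2784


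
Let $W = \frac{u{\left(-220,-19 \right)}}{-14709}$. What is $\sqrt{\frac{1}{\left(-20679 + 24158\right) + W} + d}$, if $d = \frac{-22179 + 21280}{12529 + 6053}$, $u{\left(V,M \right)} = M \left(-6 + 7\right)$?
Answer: $\frac{i \sqrt{2717813747659889141445}}{237722452665} \approx 0.2193 i$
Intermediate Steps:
$u{\left(V,M \right)} = M$ ($u{\left(V,M \right)} = M 1 = M$)
$d = - \frac{899}{18582} \approx -0.04838$
$W = \frac{19}{14709}$ ($W = - \frac{19}{-14709} = \left(-19\right) \left(- \frac{1}{14709}\right) = \frac{19}{14709} \approx 0.0012917$)
$\sqrt{\frac{1}{\left(-20679 + 24158\right) + W} + d} = \sqrt{\frac{1}{\left(-20679 + 24158\right) + \frac{19}{14709}} - \frac{899}{18582}} = \sqrt{\frac{1}{3479 + \frac{19}{14709}} - \frac{899}{18582}} = \sqrt{\frac{1}{\frac{51172630}{14709}} - \frac{899}{18582}} = \sqrt{\frac{14709}{51172630} - \frac{899}{18582}} = \sqrt{- \frac{11432717933}{237722452665}} = \frac{i \sqrt{2717813747659889141445}}{237722452665}$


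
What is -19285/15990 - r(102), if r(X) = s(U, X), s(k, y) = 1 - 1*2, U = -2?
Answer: -659/3198 ≈ -0.20607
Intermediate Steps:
s(k, y) = -1 (s(k, y) = 1 - 2 = -1)
r(X) = -1
-19285/15990 - r(102) = -19285/15990 - 1*(-1) = -19285*1/15990 + 1 = -3857/3198 + 1 = -659/3198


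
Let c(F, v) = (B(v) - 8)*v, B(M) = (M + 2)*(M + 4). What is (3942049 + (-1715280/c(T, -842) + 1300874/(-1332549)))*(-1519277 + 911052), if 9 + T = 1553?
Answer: -118353156089437985240128300/49362104317581 ≈ -2.3977e+12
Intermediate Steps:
T = 1544 (T = -9 + 1553 = 1544)
B(M) = (2 + M)*(4 + M)
c(F, v) = v*(v**2 + 6*v) (c(F, v) = ((8 + v**2 + 6*v) - 8)*v = (v**2 + 6*v)*v = v*(v**2 + 6*v))
(3942049 + (-1715280/c(T, -842) + 1300874/(-1332549)))*(-1519277 + 911052) = (3942049 + (-1715280*1/(708964*(6 - 842)) + 1300874/(-1332549)))*(-1519277 + 911052) = (3942049 + (-1715280/(708964*(-836)) + 1300874*(-1/1332549)))*(-608225) = (3942049 + (-1715280/(-592693904) - 1300874/1332549))*(-608225) = (3942049 + (-1715280*(-1/592693904) - 1300874/1332549))*(-608225) = (3942049 + (107205/37043369 - 1300874/1332549))*(-608225) = (3942049 - 48045899688961/49362104317581)*(-608225) = (194587785917116174508/49362104317581)*(-608225) = -118353156089437985240128300/49362104317581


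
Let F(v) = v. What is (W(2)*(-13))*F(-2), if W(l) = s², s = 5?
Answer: 650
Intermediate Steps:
W(l) = 25 (W(l) = 5² = 25)
(W(2)*(-13))*F(-2) = (25*(-13))*(-2) = -325*(-2) = 650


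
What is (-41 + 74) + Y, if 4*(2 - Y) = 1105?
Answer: -965/4 ≈ -241.25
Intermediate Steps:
Y = -1097/4 (Y = 2 - 1/4*1105 = 2 - 1105/4 = -1097/4 ≈ -274.25)
(-41 + 74) + Y = (-41 + 74) - 1097/4 = 33 - 1097/4 = -965/4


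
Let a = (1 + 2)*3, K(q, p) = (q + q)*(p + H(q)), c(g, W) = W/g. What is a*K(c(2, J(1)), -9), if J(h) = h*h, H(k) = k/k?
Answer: -72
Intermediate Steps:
H(k) = 1
J(h) = h²
K(q, p) = 2*q*(1 + p) (K(q, p) = (q + q)*(p + 1) = (2*q)*(1 + p) = 2*q*(1 + p))
a = 9 (a = 3*3 = 9)
a*K(c(2, J(1)), -9) = 9*(2*(1²/2)*(1 - 9)) = 9*(2*(1*(½))*(-8)) = 9*(2*(½)*(-8)) = 9*(-8) = -72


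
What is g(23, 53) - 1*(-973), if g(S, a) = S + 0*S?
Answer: 996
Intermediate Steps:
g(S, a) = S (g(S, a) = S + 0 = S)
g(23, 53) - 1*(-973) = 23 - 1*(-973) = 23 + 973 = 996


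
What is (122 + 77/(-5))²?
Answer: 284089/25 ≈ 11364.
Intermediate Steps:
(122 + 77/(-5))² = (122 + 77*(-⅕))² = (122 - 77/5)² = (533/5)² = 284089/25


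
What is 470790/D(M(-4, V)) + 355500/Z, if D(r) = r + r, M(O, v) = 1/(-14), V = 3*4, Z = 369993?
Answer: -406440891930/123331 ≈ -3.2955e+6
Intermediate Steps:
V = 12
M(O, v) = -1/14
D(r) = 2*r
470790/D(M(-4, V)) + 355500/Z = 470790/((2*(-1/14))) + 355500/369993 = 470790/(-1/7) + 355500*(1/369993) = 470790*(-7) + 118500/123331 = -3295530 + 118500/123331 = -406440891930/123331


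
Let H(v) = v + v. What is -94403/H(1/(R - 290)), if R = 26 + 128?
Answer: 6419404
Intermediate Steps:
R = 154
H(v) = 2*v
-94403/H(1/(R - 290)) = -94403/(2/(154 - 290)) = -94403/(2/(-136)) = -94403/(2*(-1/136)) = -94403/(-1/68) = -94403*(-68) = 6419404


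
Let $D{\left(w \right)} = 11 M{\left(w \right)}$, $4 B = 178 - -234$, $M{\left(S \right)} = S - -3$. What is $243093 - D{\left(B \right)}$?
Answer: $241927$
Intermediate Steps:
$M{\left(S \right)} = 3 + S$ ($M{\left(S \right)} = S + 3 = 3 + S$)
$B = 103$ ($B = \frac{178 - -234}{4} = \frac{178 + 234}{4} = \frac{1}{4} \cdot 412 = 103$)
$D{\left(w \right)} = 33 + 11 w$ ($D{\left(w \right)} = 11 \left(3 + w\right) = 33 + 11 w$)
$243093 - D{\left(B \right)} = 243093 - \left(33 + 11 \cdot 103\right) = 243093 - \left(33 + 1133\right) = 243093 - 1166 = 241927$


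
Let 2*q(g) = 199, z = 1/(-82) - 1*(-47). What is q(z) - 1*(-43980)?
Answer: 88159/2 ≈ 44080.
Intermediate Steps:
z = 3853/82 (z = -1/82 + 47 = 3853/82 ≈ 46.988)
q(g) = 199/2 (q(g) = (½)*199 = 199/2)
q(z) - 1*(-43980) = 199/2 - 1*(-43980) = 199/2 + 43980 = 88159/2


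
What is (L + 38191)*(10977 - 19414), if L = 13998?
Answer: -440318593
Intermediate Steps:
(L + 38191)*(10977 - 19414) = (13998 + 38191)*(10977 - 19414) = 52189*(-8437) = -440318593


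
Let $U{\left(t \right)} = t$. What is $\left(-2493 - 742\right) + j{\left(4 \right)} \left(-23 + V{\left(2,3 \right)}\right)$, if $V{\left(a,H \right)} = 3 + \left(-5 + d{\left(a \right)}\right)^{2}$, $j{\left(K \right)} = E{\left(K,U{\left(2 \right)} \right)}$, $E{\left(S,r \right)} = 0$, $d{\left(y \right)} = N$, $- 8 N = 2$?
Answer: $-3235$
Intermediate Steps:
$N = - \frac{1}{4}$ ($N = \left(- \frac{1}{8}\right) 2 = - \frac{1}{4} \approx -0.25$)
$d{\left(y \right)} = - \frac{1}{4}$
$j{\left(K \right)} = 0$
$V{\left(a,H \right)} = \frac{489}{16}$ ($V{\left(a,H \right)} = 3 + \left(-5 - \frac{1}{4}\right)^{2} = 3 + \left(- \frac{21}{4}\right)^{2} = 3 + \frac{441}{16} = \frac{489}{16}$)
$\left(-2493 - 742\right) + j{\left(4 \right)} \left(-23 + V{\left(2,3 \right)}\right) = \left(-2493 - 742\right) + 0 \left(-23 + \frac{489}{16}\right) = -3235 + 0 \cdot \frac{121}{16} = -3235 + 0 = -3235$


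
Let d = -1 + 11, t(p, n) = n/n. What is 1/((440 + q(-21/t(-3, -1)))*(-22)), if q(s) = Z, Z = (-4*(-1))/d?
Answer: -5/48444 ≈ -0.00010321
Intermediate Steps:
t(p, n) = 1
d = 10
Z = ⅖ (Z = -4*(-1)/10 = 4*(⅒) = ⅖ ≈ 0.40000)
q(s) = ⅖
1/((440 + q(-21/t(-3, -1)))*(-22)) = 1/((440 + ⅖)*(-22)) = 1/((2202/5)*(-22)) = 1/(-48444/5) = -5/48444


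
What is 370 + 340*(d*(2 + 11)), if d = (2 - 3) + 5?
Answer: 18050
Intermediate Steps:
d = 4 (d = -1 + 5 = 4)
370 + 340*(d*(2 + 11)) = 370 + 340*(4*(2 + 11)) = 370 + 340*(4*13) = 370 + 340*52 = 370 + 17680 = 18050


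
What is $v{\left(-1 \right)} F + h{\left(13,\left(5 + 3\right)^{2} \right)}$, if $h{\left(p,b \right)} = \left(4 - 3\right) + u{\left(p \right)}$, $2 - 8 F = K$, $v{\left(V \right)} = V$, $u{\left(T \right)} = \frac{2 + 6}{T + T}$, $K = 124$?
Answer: $\frac{861}{52} \approx 16.558$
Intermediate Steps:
$u{\left(T \right)} = \frac{4}{T}$ ($u{\left(T \right)} = \frac{8}{2 T} = 8 \frac{1}{2 T} = \frac{4}{T}$)
$F = - \frac{61}{4}$ ($F = \frac{1}{4} - \frac{31}{2} = - \frac{61}{4} \approx -15.25$)
$h{\left(p,b \right)} = 1 + \frac{4}{p}$ ($h{\left(p,b \right)} = \left(4 - 3\right) + \frac{4}{p} = 1 + \frac{4}{p}$)
$v{\left(-1 \right)} F + h{\left(13,\left(5 + 3\right)^{2} \right)} = \left(-1\right) \left(- \frac{61}{4}\right) + \frac{4 + 13}{13} = \frac{61}{4} + \frac{1}{13} \cdot 17 = \frac{61}{4} + \frac{17}{13} = \frac{861}{52}$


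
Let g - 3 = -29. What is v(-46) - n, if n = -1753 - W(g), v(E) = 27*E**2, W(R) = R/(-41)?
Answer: 2414311/41 ≈ 58886.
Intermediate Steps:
g = -26 (g = 3 - 29 = -26)
W(R) = -R/41 (W(R) = R*(-1/41) = -R/41)
n = -71899/41 (n = -1753 - (-1)*(-26)/41 = -1753 - 1*26/41 = -1753 - 26/41 = -71899/41 ≈ -1753.6)
v(-46) - n = 27*(-46)**2 - 1*(-71899/41) = 27*2116 + 71899/41 = 57132 + 71899/41 = 2414311/41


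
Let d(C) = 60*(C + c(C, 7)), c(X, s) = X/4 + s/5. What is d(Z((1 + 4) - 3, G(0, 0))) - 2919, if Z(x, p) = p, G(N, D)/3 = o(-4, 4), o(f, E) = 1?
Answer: -2610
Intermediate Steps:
G(N, D) = 3 (G(N, D) = 3*1 = 3)
c(X, s) = X/4 + s/5 (c(X, s) = X*(1/4) + s*(1/5) = X/4 + s/5)
d(C) = 84 + 75*C (d(C) = 60*(C + (C/4 + (1/5)*7)) = 60*(C + (C/4 + 7/5)) = 60*(C + (7/5 + C/4)) = 60*(7/5 + 5*C/4) = 84 + 75*C)
d(Z((1 + 4) - 3, G(0, 0))) - 2919 = (84 + 75*3) - 2919 = (84 + 225) - 2919 = 309 - 2919 = -2610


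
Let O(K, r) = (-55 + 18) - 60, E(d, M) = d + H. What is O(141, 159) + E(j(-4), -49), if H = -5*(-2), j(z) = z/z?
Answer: -86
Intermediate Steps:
j(z) = 1
H = 10
E(d, M) = 10 + d (E(d, M) = d + 10 = 10 + d)
O(K, r) = -97 (O(K, r) = -37 - 60 = -97)
O(141, 159) + E(j(-4), -49) = -97 + (10 + 1) = -97 + 11 = -86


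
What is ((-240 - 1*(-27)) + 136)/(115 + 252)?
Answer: -77/367 ≈ -0.20981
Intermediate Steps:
((-240 - 1*(-27)) + 136)/(115 + 252) = ((-240 + 27) + 136)/367 = (-213 + 136)*(1/367) = -77*1/367 = -77/367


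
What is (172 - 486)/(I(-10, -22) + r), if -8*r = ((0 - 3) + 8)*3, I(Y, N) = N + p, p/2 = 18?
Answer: -2512/97 ≈ -25.897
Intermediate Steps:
p = 36 (p = 2*18 = 36)
I(Y, N) = 36 + N (I(Y, N) = N + 36 = 36 + N)
r = -15/8 (r = -((0 - 3) + 8)*3/8 = -(-3 + 8)*3/8 = -5*3/8 = -1/8*15 = -15/8 ≈ -1.8750)
(172 - 486)/(I(-10, -22) + r) = (172 - 486)/((36 - 22) - 15/8) = -314/(14 - 15/8) = -314/97/8 = -314*8/97 = -2512/97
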